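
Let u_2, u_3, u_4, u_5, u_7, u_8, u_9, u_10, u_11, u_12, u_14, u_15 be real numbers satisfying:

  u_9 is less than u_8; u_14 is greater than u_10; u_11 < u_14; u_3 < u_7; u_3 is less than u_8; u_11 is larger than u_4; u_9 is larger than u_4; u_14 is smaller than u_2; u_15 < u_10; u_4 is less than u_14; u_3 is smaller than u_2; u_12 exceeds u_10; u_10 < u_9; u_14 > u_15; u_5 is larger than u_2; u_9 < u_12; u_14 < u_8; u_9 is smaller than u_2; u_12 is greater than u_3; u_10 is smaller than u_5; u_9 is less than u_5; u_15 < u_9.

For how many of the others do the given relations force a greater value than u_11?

The elements the relations force above u_11 are u_14, u_8, u_2, u_5 — no chain reaches any other.
That is 4.

4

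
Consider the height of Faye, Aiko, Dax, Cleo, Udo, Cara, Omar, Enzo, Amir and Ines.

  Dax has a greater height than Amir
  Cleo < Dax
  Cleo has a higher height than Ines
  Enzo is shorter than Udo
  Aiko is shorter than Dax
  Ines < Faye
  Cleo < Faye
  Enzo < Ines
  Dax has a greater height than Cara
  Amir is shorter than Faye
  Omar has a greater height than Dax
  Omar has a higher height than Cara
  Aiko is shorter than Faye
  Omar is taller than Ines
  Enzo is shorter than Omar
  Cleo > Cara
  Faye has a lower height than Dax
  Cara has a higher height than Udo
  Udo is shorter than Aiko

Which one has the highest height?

Omar

Chaining downward from Omar: directly below it, Enzo, Ines, Cara, Dax; then Amir, Udo, Aiko, Cleo, Faye.
That covers every other element, and nothing is given above Omar, so Omar is the highest height.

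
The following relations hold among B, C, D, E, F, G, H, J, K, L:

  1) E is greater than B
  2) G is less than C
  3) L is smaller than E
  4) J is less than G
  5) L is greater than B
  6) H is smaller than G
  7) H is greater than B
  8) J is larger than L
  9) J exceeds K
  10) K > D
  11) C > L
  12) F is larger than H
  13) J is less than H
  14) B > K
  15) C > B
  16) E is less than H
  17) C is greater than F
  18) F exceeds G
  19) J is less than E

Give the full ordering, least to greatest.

Each adjacent pair is fixed by a given relation: D < K; K < B; B < L; L < J; J < E; E < H; H < G; G < F; F < C. Chaining them end to end gives the full order.

D < K < B < L < J < E < H < G < F < C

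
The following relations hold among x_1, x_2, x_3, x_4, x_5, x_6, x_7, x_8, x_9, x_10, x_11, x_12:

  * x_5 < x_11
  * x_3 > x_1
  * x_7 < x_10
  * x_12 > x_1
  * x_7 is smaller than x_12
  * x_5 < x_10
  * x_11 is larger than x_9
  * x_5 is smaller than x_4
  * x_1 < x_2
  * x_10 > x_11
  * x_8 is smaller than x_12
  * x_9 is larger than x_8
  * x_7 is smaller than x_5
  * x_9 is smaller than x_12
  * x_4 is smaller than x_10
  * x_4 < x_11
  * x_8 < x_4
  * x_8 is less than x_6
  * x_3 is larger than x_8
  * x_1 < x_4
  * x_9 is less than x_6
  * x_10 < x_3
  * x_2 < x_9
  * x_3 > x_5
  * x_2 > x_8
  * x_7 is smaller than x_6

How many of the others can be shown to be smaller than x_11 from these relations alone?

The elements the relations force below x_11 are x_1, x_8, x_2, x_7, x_5, x_9, x_4 — no chain reaches any other.
That is 7.

7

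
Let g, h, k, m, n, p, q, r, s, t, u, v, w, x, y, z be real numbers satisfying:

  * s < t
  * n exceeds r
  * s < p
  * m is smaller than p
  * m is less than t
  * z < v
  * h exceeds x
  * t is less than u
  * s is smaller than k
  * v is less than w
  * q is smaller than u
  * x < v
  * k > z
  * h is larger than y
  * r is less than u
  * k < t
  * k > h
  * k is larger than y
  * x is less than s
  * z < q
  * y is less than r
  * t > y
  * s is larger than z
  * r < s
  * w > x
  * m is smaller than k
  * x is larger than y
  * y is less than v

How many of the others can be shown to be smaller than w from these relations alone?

The elements the relations force below w are y, z, x, v — no chain reaches any other.
That is 4.

4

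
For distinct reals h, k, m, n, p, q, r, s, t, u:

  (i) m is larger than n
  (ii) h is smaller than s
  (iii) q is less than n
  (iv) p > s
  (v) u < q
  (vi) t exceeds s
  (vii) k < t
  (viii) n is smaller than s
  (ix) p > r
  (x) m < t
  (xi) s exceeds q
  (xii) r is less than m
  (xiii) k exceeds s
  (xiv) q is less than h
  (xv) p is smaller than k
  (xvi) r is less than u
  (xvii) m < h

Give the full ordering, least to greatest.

r < u < q < n < m < h < s < p < k < t

Each adjacent pair is fixed by a given relation: r < u; u < q; q < n; n < m; m < h; h < s; s < p; p < k; k < t. Chaining them end to end gives the full order.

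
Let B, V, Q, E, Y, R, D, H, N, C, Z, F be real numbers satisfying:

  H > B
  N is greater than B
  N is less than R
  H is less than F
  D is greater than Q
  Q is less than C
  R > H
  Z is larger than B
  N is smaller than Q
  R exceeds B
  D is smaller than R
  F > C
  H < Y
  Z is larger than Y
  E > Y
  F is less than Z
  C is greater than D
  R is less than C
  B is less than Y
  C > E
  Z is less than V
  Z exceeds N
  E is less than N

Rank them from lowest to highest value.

B < H < Y < E < N < Q < D < R < C < F < Z < V

Nothing is placed below B, so it is least; from there B < H; H < Y; Y < E; E < N; N < Q; Q < D; D < R; R < C; C < F; F < Z; Z < V, each given directly.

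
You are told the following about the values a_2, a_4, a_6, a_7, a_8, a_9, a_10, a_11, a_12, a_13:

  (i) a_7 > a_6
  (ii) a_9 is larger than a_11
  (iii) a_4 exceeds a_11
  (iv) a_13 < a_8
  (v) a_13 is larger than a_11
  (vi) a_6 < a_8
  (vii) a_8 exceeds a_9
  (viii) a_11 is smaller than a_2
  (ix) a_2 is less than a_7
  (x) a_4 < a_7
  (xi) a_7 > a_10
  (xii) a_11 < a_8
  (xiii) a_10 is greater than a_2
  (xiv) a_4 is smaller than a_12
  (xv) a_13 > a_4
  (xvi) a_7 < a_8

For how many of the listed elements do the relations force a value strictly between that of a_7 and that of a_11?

3

Chaining upward from a_11 reaches: a_4, a_2, a_9, a_10, a_13, a_12, a_8.
Chaining downward from a_7 reaches: a_4, a_2, a_10, a_6.
Strictly between a_11 and a_7 are those in both lists: a_4, a_2, a_10 — 3 elements.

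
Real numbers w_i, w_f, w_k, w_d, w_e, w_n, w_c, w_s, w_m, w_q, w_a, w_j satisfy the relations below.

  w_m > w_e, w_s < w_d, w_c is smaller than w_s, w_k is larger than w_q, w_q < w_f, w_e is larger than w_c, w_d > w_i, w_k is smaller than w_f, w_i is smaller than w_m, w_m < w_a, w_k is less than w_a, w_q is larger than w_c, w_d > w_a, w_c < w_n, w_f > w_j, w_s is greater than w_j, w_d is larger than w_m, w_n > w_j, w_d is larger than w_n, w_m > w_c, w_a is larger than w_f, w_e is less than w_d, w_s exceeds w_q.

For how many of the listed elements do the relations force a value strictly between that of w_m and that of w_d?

1

The relations place w_m below w_d. An element lies strictly between them when it is forced above w_m and also forced below w_d.
Above w_m: {w_a}. Below w_d: {w_c, w_i, w_e, w_q, w_k, w_j, w_f, w_a, w_n, w_s}.
Intersection: {w_a} — 1.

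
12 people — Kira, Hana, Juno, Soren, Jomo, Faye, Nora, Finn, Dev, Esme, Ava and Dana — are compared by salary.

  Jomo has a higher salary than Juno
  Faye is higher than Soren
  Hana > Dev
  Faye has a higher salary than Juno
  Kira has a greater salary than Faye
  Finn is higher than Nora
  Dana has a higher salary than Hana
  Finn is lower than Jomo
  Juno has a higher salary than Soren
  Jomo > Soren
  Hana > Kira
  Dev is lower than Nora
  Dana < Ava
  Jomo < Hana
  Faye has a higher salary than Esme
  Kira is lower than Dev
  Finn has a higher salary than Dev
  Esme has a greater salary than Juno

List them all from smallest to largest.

The consecutive links are each given: Soren < Juno; Juno < Esme; Esme < Faye; Faye < Kira; Kira < Dev; Dev < Nora; Nora < Finn; Finn < Jomo; Jomo < Hana; Hana < Dana; Dana < Ava.

Soren < Juno < Esme < Faye < Kira < Dev < Nora < Finn < Jomo < Hana < Dana < Ava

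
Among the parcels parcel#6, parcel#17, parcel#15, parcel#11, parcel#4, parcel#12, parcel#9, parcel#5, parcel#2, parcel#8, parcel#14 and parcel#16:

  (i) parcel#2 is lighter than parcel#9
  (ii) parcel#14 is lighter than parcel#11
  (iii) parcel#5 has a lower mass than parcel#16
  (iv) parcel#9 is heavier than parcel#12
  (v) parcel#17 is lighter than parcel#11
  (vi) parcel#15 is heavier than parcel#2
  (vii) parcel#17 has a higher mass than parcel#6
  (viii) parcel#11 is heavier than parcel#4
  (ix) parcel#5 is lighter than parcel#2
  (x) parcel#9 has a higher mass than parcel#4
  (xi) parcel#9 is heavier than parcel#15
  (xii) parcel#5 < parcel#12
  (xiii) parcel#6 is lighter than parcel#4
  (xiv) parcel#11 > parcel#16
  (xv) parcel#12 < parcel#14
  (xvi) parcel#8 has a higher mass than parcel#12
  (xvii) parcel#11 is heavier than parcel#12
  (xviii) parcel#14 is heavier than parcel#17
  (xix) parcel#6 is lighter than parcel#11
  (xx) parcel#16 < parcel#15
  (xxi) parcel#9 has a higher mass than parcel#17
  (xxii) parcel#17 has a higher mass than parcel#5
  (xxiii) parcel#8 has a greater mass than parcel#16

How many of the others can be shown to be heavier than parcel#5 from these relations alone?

9

The elements the relations force above parcel#5 are parcel#12, parcel#16, parcel#17, parcel#14, parcel#2, parcel#8, parcel#15, parcel#9, parcel#11 — no chain reaches any other.
That is 9.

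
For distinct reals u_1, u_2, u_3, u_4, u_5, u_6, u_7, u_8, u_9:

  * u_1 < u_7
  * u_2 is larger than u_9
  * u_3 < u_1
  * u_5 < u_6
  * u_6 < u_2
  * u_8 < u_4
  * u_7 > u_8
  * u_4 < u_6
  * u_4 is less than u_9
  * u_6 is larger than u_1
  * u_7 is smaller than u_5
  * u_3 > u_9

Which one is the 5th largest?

u_1

Chaining the given pairs: u_8 < u_4 < u_9 < u_3 < u_1 < u_7 < u_5 < u_6 < u_2.
Counting 5 from the largest end gives u_1.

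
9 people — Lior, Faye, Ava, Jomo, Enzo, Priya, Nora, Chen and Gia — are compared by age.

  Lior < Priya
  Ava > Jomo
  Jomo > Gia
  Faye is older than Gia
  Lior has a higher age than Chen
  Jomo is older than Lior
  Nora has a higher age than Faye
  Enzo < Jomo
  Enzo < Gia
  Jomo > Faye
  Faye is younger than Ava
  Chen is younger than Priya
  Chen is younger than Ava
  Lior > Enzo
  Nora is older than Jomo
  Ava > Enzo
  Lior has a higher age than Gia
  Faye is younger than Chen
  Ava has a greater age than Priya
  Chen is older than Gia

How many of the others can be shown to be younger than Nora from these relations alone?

6

From Nora the given relations immediately reach Faye, Jomo.
From those, Enzo, Gia, Lior — 5 in total.
From those, Chen — 6 in total.
No other element is forced below Nora by the given relations, so the count is 6.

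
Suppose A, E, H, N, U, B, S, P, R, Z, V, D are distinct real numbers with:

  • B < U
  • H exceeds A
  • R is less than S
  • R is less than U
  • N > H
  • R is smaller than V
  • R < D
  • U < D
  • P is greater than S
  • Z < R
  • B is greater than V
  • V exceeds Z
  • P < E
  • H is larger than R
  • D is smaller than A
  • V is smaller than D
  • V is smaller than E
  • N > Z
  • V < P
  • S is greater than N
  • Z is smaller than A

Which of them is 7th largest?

D

The consecutive relations fix a unique order: Z < R < V < B < U < D < A < H < N < S < P < E.
The 7th largest is D.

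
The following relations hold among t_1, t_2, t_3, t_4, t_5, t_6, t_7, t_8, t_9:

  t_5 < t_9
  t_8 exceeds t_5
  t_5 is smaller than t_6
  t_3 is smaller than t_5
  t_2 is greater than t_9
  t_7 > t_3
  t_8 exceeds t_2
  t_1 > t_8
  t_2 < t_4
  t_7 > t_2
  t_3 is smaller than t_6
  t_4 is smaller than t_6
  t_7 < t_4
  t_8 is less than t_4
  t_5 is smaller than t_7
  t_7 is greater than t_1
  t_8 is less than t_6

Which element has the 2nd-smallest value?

t_5

The consecutive relations fix a unique order: t_3 < t_5 < t_9 < t_2 < t_8 < t_1 < t_7 < t_4 < t_6.
Counting 2 from the smallest end gives t_5.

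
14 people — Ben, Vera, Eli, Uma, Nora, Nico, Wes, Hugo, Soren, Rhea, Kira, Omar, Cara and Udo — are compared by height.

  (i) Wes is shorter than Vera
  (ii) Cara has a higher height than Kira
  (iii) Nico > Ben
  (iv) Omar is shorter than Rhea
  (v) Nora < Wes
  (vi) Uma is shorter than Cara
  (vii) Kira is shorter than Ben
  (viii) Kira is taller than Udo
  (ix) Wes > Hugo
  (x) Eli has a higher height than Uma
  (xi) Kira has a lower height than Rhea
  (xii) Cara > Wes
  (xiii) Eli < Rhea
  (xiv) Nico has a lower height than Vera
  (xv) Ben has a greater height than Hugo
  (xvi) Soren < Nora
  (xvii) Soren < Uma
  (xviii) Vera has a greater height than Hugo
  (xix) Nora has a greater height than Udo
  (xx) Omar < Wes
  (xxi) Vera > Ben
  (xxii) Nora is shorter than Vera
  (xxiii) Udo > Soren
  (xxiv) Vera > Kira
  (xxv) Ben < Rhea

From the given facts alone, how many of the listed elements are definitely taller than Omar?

4

From Omar the given relations immediately reach Wes, Rhea.
From those, Cara, Vera — 4 in total.
No other element is forced above Omar by the given relations, so the count is 4.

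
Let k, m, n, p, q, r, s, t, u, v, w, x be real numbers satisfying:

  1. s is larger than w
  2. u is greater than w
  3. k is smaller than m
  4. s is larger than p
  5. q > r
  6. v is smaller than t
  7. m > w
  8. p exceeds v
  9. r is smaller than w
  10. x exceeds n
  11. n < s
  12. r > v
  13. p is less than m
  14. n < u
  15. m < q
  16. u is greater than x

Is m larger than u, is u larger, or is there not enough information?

undetermined

Following every chain through m: above m we get q; below m we get v, k, r, w, p.
u is not reached, and no chain runs the other way from u to m.
So the given relations leave the order of m and u undetermined.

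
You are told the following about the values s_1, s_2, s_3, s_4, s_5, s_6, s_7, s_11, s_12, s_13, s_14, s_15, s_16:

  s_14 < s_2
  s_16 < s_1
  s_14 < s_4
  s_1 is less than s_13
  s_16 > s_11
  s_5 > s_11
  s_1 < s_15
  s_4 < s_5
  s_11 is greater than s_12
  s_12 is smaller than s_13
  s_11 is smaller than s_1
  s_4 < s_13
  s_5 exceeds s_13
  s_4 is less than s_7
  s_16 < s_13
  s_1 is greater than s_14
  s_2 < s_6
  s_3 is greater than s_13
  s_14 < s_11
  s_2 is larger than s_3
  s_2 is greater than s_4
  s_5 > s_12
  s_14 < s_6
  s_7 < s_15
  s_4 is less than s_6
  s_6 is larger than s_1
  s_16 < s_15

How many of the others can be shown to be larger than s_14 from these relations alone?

From s_14 the given relations immediately reach s_11, s_1, s_4, s_2, s_6.
From those, s_16, s_13, s_7, s_15, s_5 — 10 in total.
From those, s_3 — 11 in total.
Nothing else is reachable above s_14; 11 in all.

11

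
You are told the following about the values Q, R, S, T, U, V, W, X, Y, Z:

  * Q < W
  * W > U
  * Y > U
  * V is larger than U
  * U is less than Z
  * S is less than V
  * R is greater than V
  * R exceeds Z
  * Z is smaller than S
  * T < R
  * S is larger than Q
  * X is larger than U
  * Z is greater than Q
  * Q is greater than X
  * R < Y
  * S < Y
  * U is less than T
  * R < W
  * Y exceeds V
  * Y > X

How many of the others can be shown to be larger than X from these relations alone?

7

From X the given relations immediately reach Q, Y.
From those, Z, S, W — 5 in total.
From those, V, R — 7 in total.
No other element is forced above X by the given relations, so the count is 7.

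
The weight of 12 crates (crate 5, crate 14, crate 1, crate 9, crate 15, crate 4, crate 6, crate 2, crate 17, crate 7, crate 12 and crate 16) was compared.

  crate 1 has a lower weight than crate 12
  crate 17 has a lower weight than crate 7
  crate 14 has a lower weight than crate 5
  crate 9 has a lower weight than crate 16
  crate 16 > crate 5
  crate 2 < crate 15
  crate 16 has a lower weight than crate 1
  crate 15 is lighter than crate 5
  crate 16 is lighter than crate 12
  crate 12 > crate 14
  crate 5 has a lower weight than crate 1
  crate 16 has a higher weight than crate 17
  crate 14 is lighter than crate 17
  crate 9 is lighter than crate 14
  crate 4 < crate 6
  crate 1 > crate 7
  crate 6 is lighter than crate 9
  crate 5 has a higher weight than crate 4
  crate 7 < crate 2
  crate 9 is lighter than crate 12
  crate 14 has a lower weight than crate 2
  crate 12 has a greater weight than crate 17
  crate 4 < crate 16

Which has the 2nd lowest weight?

Piecing the relations together gives one ordering: crate 4 < crate 6 < crate 9 < crate 14 < crate 17 < crate 7 < crate 2 < crate 15 < crate 5 < crate 16 < crate 1 < crate 12.
Counting 2 from the smallest end gives crate 6.

crate 6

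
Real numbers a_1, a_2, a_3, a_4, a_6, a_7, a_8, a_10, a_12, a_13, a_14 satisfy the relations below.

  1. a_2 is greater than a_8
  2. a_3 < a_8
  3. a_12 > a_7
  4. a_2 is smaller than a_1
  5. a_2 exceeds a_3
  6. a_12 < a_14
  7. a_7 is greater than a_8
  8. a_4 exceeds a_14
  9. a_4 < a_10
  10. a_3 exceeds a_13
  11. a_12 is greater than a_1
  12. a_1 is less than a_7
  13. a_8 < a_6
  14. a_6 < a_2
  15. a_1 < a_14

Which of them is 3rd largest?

a_14

Piecing the relations together gives one ordering: a_13 < a_3 < a_8 < a_6 < a_2 < a_1 < a_7 < a_12 < a_14 < a_4 < a_10.
The 3rd largest is a_14.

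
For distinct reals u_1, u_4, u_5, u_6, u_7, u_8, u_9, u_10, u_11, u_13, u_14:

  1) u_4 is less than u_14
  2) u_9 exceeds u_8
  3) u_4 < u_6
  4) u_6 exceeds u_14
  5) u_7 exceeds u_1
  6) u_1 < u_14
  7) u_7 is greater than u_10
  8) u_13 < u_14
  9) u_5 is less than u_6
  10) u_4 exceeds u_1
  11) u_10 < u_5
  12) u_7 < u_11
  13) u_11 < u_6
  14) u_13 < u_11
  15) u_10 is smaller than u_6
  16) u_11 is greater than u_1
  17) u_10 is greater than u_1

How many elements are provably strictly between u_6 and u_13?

2

Chaining upward from u_13 reaches: u_14, u_11.
Chaining downward from u_6 reaches: u_1, u_10, u_7, u_4, u_14, u_5, u_11.
Strictly between u_13 and u_6 are those in both lists: u_14, u_11 — 2 elements.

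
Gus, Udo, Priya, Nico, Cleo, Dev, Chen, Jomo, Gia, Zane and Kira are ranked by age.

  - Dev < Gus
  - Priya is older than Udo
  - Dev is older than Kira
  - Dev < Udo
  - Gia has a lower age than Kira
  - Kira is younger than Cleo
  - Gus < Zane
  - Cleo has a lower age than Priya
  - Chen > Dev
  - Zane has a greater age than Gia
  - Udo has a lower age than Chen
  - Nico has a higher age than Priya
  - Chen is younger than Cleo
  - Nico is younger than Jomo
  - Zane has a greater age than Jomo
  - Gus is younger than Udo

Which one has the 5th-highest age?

Chaining the given pairs: Gia < Kira < Dev < Gus < Udo < Chen < Cleo < Priya < Nico < Jomo < Zane.
Counting 5 from the largest end gives Cleo.

Cleo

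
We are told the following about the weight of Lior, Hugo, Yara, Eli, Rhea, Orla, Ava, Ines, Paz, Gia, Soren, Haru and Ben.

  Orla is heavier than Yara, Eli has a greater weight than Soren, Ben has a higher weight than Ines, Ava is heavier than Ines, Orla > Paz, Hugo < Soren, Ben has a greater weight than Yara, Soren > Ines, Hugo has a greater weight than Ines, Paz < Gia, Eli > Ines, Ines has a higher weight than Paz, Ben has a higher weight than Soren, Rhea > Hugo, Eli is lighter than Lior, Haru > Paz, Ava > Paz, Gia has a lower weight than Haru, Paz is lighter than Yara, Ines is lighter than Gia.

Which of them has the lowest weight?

Paz

Chaining upward from Paz: directly above it, Ines, Gia, Yara, Ava, Haru, Orla; then Hugo, Soren, Eli, Ben; then Lior, Rhea.
That covers every other element, and nothing is given below Paz, so Paz is the lowest weight.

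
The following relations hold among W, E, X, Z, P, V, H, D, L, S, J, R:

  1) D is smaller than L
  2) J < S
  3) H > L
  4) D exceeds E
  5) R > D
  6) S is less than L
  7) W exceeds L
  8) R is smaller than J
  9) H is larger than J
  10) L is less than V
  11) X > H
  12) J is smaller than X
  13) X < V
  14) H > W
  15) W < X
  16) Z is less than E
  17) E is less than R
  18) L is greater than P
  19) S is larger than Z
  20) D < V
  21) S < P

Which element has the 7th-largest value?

Piecing the relations together gives one ordering: Z < E < D < R < J < S < P < L < W < H < X < V.
Counting 7 from the largest end gives S.

S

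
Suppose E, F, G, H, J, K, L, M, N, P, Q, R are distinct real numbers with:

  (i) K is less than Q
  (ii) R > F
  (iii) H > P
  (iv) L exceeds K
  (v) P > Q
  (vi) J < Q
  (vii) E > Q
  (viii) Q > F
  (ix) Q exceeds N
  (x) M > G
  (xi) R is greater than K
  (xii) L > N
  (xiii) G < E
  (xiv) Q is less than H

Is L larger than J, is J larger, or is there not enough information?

Following every chain through J: above J we get Q, E, P, H.
L is not reached, and no chain runs the other way from L to J.
So the given relations leave the order of J and L undetermined.

undetermined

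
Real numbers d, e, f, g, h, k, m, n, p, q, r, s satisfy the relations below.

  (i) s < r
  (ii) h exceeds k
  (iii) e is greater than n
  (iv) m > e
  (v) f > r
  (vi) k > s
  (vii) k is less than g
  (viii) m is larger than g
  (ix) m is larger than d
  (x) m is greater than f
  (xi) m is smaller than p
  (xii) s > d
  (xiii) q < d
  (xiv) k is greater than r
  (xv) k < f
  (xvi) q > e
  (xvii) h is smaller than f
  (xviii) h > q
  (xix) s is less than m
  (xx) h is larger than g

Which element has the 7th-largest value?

Chaining the given pairs: n < e < q < d < s < r < k < g < h < f < m < p.
The 7th largest is r.

r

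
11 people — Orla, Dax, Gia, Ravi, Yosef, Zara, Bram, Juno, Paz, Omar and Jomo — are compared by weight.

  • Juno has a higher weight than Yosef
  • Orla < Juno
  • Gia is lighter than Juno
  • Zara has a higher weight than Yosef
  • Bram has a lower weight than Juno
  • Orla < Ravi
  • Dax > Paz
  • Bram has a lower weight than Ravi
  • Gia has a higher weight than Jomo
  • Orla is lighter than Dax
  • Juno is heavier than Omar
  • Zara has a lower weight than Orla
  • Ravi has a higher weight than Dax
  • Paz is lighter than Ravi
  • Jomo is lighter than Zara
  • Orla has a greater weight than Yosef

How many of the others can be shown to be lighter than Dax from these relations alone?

5

The elements the relations force below Dax are Paz, Jomo, Yosef, Zara, Orla — no chain reaches any other.
That is 5.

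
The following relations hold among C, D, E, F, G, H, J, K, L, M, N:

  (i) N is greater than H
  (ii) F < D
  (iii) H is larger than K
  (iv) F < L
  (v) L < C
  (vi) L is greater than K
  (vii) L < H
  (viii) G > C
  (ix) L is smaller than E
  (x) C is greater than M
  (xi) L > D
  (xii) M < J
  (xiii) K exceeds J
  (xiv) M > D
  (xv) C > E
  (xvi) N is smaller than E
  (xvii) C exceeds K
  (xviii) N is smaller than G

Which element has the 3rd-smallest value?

Chaining the given pairs: F < D < M < J < K < L < H < N < E < C < G.
Counting 3 from the smallest end gives M.

M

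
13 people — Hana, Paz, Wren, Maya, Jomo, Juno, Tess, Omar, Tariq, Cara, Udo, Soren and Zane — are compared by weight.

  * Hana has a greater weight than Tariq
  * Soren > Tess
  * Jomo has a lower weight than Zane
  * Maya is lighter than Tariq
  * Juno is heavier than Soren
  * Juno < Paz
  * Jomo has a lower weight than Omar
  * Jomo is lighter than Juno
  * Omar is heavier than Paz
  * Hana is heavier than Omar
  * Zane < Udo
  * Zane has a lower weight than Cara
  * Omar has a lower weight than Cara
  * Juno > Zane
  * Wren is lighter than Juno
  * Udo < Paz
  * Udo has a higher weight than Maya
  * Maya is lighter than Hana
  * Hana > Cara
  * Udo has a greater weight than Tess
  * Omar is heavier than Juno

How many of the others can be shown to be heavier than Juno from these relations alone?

4

Directly above Juno: Paz, Omar.
One step further: Cara, Hana (4 so far).
Nothing else is reachable above Juno; 4 in all.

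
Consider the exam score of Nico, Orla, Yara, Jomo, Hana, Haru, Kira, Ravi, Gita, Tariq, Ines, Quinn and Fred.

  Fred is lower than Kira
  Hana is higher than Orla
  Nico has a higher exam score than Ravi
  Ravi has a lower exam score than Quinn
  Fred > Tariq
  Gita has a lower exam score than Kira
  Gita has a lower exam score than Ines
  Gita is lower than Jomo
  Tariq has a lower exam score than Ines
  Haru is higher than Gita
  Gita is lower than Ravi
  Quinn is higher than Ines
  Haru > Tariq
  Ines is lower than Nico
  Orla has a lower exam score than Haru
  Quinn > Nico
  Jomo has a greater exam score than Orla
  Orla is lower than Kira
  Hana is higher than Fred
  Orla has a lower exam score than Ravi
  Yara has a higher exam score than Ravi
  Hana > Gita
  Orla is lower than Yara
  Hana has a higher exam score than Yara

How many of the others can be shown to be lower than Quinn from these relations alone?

From Quinn the given relations immediately reach Ines, Ravi, Nico.
From those, Gita, Orla, Tariq — 6 in total.
No other element is forced below Quinn by the given relations, so the count is 6.

6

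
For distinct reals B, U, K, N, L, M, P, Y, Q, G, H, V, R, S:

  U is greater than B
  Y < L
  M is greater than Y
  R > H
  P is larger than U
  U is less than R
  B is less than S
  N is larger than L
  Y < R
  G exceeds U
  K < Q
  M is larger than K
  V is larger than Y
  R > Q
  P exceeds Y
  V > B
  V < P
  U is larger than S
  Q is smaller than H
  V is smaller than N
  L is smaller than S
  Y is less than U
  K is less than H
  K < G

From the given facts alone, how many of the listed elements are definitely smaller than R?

8

From R the given relations immediately reach Q, Y, H, U.
From those, K, B, S — 7 in total.
From those, L — 8 in total.
Nothing else is reachable below R; 8 in all.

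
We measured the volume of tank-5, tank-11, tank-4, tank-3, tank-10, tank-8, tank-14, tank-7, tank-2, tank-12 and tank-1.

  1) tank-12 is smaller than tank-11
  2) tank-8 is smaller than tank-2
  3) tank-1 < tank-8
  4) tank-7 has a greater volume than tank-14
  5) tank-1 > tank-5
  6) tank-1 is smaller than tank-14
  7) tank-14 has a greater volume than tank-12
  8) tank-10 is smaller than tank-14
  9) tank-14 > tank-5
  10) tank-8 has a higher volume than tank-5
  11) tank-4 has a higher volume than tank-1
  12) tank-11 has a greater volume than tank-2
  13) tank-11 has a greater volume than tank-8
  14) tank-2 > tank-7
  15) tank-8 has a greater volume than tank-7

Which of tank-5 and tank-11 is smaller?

tank-5

tank-5 < tank-1 and tank-1 < tank-14 give tank-5 < tank-14.
Then tank-14 < tank-7 extends the chain to tank-7.
With tank-7 < tank-8: tank-5 < tank-1 < tank-14 < tank-7 < tank-8.
Then tank-8 < tank-2 extends the chain to tank-2.
With tank-2 < tank-11: tank-5 < tank-1 < tank-14 < tank-7 < tank-8 < tank-2 < tank-11.
So tank-5 < tank-11; tank-5 is the smaller of the two.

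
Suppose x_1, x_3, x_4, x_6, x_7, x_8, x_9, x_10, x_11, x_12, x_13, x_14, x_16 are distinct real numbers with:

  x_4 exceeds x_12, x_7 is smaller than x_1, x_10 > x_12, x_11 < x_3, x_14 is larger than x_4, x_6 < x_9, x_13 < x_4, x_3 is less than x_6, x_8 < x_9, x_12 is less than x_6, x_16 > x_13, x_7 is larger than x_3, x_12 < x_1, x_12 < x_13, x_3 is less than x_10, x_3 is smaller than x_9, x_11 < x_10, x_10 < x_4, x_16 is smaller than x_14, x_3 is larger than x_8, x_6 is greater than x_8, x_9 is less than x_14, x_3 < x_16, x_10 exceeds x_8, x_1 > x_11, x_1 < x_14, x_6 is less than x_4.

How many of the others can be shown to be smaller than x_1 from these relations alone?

The elements the relations force below x_1 are x_12, x_8, x_11, x_3, x_7 — no chain reaches any other.
That is 5.

5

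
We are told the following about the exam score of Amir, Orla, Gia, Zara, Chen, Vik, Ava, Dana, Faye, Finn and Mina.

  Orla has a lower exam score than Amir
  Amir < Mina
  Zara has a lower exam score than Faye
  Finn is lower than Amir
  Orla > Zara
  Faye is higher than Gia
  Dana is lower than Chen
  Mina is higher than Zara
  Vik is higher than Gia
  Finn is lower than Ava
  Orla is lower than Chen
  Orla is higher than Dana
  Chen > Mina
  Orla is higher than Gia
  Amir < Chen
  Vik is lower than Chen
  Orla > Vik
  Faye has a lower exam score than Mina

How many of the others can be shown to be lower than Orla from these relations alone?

Directly below Orla: Dana, Zara, Gia, Vik.
No other element is forced below Orla by the given relations, so the count is 4.

4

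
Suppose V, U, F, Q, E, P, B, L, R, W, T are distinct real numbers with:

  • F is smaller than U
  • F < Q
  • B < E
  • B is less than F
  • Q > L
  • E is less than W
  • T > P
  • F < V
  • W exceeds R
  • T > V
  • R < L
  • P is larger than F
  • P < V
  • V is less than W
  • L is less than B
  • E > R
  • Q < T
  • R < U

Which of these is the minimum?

R

L is not least since R < L; B is not least since L < B; E is not least since R < E; F is not least since B < F; Q is not least since L < Q; P is not least since F < P; U is not least since R < U; V is not least since P < V; T is not least since V < T; W is not least since R < W.
Only R has nothing below it, so R is the minimum.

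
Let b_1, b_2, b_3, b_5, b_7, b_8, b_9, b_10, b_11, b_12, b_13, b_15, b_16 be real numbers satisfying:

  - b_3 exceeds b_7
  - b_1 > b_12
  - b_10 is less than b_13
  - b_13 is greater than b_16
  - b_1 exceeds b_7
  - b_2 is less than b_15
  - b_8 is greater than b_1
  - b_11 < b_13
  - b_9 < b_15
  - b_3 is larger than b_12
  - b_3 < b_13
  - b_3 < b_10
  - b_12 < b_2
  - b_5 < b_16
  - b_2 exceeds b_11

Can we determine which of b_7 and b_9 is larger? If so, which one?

Following every chain through b_7: above b_7 we get b_3, b_1, b_10, b_8, b_13.
b_9 is not reached, and no chain runs the other way from b_9 to b_7.
So the given relations leave the order of b_7 and b_9 undetermined.

undetermined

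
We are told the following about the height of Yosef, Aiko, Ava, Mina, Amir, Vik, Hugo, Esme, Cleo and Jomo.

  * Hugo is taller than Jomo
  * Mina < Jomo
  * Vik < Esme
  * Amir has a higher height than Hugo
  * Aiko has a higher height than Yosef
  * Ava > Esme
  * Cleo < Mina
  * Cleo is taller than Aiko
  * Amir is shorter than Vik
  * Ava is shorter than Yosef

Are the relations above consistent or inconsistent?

Chaining the given relations yields Esme < Ava < Yosef < Aiko < Cleo < Mina < Jomo < Hugo < Amir < Vik, so Esme < Vik. But one relation states Vik < Esme. These cannot both hold.

inconsistent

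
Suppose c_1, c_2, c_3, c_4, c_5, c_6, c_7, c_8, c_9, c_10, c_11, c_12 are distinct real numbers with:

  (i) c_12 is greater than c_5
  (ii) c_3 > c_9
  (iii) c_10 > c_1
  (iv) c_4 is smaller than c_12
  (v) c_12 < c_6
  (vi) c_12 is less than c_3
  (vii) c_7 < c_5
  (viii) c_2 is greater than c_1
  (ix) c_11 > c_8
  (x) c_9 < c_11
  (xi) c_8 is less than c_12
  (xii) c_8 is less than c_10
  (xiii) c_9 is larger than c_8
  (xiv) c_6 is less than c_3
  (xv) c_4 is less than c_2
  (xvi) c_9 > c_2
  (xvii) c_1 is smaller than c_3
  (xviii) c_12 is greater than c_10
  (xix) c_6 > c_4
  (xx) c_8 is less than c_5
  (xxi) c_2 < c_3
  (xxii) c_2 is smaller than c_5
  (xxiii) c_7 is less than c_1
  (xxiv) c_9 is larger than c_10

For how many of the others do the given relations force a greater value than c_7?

9

The elements the relations force above c_7 are c_1, c_10, c_2, c_5, c_12, c_9, c_11, c_6, c_3 — no chain reaches any other.
That is 9.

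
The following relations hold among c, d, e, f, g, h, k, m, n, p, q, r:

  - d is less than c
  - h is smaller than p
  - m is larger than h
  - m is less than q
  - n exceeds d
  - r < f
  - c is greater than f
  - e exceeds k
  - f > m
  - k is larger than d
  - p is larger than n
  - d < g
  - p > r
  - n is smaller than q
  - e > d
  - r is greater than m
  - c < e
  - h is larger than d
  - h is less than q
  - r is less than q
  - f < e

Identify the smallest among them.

n is not least since d < n; g is not least since d < g; h is not least since d < h; m is not least since h < m; r is not least since m < r; q is not least since m < q; f is not least since r < f; c is not least since d < c; p is not least since n < p; k is not least since d < k; e is not least since d < e.
Only d has nothing below it, so d is the smallest.

d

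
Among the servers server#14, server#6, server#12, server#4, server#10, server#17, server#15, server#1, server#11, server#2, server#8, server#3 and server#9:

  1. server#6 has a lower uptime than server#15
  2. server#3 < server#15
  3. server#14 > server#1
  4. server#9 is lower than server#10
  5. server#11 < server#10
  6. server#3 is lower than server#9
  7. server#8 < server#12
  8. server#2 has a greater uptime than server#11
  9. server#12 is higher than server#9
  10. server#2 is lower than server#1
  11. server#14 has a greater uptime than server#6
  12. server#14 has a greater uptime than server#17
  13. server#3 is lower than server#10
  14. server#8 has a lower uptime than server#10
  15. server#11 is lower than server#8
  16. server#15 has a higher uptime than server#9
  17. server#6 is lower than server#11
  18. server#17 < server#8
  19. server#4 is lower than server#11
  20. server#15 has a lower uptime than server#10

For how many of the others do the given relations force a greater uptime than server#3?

The elements the relations force above server#3 are server#9, server#15, server#10, server#12 — no chain reaches any other.
That is 4.

4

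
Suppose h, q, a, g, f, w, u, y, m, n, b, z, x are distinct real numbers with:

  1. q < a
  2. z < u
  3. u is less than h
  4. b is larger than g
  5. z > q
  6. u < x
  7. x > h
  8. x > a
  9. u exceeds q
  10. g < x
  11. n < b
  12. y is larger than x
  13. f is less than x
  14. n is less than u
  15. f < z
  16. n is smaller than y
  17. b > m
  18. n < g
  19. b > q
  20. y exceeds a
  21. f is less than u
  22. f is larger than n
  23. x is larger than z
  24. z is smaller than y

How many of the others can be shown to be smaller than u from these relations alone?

4

From u the given relations immediately reach q, n, f, z.
No other element is forced below u by the given relations, so the count is 4.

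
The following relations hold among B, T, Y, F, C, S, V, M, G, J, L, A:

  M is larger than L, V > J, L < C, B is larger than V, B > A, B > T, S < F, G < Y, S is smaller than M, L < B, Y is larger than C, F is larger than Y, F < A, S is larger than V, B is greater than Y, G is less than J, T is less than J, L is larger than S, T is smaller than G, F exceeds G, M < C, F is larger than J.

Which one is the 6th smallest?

The consecutive relations fix a unique order: T < G < J < V < S < L < M < C < Y < F < A < B.
The 6th smallest is L.

L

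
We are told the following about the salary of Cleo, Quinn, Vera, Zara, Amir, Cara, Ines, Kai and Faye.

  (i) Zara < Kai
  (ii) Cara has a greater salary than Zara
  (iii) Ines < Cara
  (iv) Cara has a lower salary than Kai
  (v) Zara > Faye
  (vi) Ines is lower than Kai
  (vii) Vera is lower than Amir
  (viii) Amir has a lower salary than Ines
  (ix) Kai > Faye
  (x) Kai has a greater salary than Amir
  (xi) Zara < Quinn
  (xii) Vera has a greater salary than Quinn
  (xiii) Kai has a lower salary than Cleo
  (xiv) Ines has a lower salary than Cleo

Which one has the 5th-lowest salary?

Amir

Piecing the relations together gives one ordering: Faye < Zara < Quinn < Vera < Amir < Ines < Cara < Kai < Cleo.
The 5th smallest is Amir.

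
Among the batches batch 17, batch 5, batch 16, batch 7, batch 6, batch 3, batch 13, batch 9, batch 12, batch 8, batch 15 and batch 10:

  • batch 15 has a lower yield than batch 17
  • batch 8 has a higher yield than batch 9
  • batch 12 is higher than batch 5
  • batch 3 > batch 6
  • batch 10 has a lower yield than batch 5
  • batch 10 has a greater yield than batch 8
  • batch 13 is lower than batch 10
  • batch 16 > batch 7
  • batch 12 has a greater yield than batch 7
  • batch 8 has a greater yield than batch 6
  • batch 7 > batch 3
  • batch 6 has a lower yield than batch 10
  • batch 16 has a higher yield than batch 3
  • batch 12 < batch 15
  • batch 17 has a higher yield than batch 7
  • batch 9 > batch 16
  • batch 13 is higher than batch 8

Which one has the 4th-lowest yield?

Piecing the relations together gives one ordering: batch 6 < batch 3 < batch 7 < batch 16 < batch 9 < batch 8 < batch 13 < batch 10 < batch 5 < batch 12 < batch 15 < batch 17.
The 4th smallest is batch 16.

batch 16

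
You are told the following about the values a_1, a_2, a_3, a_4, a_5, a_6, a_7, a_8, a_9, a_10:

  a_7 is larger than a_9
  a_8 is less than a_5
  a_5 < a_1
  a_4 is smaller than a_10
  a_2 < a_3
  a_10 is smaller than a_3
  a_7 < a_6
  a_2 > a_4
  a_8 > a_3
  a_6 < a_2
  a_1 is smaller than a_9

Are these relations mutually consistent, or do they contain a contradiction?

We have a_2 < a_3 stated directly, yet also a_3 < a_8 < a_5 < a_1 < a_9 < a_7 < a_6 < a_2 by chaining the others — so a_3 < a_2. Contradiction.

inconsistent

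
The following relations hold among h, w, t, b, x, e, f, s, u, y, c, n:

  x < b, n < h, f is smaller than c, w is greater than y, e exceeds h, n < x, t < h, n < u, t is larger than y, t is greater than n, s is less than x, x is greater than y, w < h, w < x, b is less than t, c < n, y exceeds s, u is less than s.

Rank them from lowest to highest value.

Nothing is placed below f, so it is least; from there f < c; c < n; n < u; u < s; s < y; y < w; w < x; x < b; b < t; t < h; h < e, each given directly.

f < c < n < u < s < y < w < x < b < t < h < e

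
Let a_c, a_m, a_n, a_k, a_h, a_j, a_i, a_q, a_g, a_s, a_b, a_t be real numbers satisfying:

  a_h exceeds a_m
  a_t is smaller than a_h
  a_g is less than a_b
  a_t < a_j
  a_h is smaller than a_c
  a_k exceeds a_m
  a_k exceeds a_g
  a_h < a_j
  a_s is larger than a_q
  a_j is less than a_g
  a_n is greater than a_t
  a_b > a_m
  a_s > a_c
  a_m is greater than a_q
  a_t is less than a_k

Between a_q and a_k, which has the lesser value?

a_q

Link the given pairs in sequence: a_q < a_m; a_m < a_h; a_h < a_j; a_j < a_g; a_g < a_k.
Together: a_q < a_m < a_h < a_j < a_g < a_k.
So a_q < a_k; a_q is the smaller of the two.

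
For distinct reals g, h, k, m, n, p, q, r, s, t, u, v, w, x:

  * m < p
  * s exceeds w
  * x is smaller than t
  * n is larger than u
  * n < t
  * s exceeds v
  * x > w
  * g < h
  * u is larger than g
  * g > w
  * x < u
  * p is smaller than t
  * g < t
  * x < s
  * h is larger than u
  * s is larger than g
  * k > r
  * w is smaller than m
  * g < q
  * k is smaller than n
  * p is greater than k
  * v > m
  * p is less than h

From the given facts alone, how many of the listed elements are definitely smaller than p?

Directly below p: m, k.
One step further: w, r (4 so far).
No other element is forced below p by the given relations, so the count is 4.

4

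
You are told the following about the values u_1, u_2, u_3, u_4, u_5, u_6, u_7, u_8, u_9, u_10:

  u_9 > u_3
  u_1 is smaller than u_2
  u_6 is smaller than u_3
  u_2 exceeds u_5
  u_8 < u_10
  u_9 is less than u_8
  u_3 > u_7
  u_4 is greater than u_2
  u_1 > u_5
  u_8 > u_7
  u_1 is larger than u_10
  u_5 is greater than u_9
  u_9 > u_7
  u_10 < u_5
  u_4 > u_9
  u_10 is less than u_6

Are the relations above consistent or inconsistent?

inconsistent

We have u_9 < u_8 stated directly, yet also u_8 < u_10 < u_6 < u_3 < u_9 by chaining the others — so u_8 < u_9. Contradiction.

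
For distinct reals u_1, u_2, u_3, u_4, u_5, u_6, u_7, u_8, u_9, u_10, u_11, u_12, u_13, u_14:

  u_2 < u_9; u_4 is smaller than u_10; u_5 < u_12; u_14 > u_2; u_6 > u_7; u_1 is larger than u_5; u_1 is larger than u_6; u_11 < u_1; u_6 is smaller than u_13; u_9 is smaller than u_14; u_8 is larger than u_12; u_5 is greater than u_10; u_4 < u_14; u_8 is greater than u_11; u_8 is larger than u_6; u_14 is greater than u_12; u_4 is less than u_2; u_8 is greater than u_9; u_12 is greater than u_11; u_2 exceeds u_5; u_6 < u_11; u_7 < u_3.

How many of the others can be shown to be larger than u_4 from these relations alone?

8

The elements the relations force above u_4 are u_10, u_5, u_1, u_2, u_9, u_12, u_8, u_14 — no chain reaches any other.
That is 8.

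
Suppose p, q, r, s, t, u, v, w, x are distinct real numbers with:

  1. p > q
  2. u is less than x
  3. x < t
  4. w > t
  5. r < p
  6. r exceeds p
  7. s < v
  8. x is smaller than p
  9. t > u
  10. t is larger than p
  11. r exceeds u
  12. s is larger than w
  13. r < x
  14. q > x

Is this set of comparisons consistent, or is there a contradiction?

inconsistent

Chaining the given relations yields r < x < q < p, so r < p. But one relation states p < r. These cannot both hold.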